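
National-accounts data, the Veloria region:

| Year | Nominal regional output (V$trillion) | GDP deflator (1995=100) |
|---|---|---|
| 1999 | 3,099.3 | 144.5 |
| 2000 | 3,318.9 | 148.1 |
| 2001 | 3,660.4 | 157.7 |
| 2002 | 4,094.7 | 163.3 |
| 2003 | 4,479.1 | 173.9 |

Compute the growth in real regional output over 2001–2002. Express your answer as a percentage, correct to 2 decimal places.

8.03%

Real regional output 2001 = 3660.4/1.577 = 2321.12.
Real regional output 2002 = 4094.7/1.633 = 2507.47.
Change = 2507.47/2321.12 − 1 = 0.0803.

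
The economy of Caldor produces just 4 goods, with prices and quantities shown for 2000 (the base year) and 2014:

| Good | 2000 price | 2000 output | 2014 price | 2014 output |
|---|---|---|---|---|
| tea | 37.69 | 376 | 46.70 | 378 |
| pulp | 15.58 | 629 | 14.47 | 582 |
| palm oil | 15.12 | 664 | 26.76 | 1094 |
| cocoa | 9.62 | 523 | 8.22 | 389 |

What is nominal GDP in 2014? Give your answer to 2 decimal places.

Nominal GDP 2014 = Σ (p_2014 × q_2014) = 46.70·378 + 14.47·582 + 26.76·1094 + 8.22·389 = 58547.16.

58547.16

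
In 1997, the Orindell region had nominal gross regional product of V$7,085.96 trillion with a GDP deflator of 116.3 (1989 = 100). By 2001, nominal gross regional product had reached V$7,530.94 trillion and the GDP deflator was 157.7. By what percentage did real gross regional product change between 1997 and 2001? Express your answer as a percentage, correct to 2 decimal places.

-21.62%

Real gross regional product 1997 = 7085.96 / 1.163 = 6092.83.
Real gross regional product 2001 = 7530.94 / 1.577 = 4775.49.
Real growth = 4775.49 / 6092.83 − 1 = -0.2162.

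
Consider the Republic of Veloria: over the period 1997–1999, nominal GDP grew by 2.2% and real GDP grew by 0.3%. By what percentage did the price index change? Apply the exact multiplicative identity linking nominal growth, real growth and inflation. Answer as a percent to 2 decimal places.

1.89%

(1 + g_nom) = (1 + g_real)(1 + π), so π = 1.0220 / 1.0030 − 1 = 0.01894.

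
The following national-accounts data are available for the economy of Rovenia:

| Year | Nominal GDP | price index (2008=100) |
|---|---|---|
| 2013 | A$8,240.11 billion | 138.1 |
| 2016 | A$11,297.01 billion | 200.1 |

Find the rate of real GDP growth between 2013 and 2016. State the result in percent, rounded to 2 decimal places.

-5.38%

Deflate each year: 2013 → 8240.11/1.381 = 5966.77; 2016 → 11297.01/2.001 = 5645.68.
So real GDP changed by 5645.68/5966.77 − 1 = -0.0538, i.e. -5.38%.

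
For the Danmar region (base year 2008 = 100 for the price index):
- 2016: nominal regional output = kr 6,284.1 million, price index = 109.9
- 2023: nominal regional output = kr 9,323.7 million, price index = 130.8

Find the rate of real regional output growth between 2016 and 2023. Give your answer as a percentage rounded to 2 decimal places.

Real regional output 2016 = 6284.1 / 1.099 = 5718.02.
Real regional output 2023 = 9323.7 / 1.308 = 7128.21.
Real growth = 7128.21 / 5718.02 − 1 = 0.2466.

24.66%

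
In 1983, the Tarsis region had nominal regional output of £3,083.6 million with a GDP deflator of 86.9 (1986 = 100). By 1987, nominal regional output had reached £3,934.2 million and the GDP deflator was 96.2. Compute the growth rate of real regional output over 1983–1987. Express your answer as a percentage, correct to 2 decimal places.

15.25%

Deflate each year: 1983 → 3083.6/0.869 = 3548.45; 1987 → 3934.2/0.962 = 4089.60.
So real regional output changed by 4089.60/3548.45 − 1 = 0.1525, i.e. 15.25%.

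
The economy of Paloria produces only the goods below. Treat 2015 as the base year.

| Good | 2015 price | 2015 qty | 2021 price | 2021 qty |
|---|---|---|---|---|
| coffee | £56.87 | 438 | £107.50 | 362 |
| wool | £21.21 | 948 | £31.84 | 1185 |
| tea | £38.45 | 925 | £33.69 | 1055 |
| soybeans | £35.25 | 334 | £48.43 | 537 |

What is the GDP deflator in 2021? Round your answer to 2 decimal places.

Nominal GDP 2021 = 107.50·362 + 31.84·1185 + 33.69·1055 + 48.43·537 = 138195.26.
Real GDP 2021 (at 2015 prices) = 56.87·362 + 21.21·1185 + 38.45·1055 + 35.25·537 = 105214.79.
Deflator = Nominal/Real × 100 = 138195.26/105214.79 × 100 = 131.346.

131.35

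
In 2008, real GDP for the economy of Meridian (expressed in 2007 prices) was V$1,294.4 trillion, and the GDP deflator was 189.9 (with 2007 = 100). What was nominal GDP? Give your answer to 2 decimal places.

V$2,458.07 trillion

Nominal GDP = Real × (GDP deflator/100) = 1294.4 × 1.899 = 2458.07.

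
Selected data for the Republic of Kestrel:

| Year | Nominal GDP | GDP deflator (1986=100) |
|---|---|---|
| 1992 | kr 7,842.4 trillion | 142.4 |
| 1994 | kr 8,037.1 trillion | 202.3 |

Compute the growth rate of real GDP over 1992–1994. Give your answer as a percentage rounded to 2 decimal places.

-27.86%

Real GDP 1992 = 7842.4 / 1.424 = 5507.30.
Real GDP 1994 = 8037.1 / 2.023 = 3972.86.
Real growth = 3972.86 / 5507.30 − 1 = -0.2786.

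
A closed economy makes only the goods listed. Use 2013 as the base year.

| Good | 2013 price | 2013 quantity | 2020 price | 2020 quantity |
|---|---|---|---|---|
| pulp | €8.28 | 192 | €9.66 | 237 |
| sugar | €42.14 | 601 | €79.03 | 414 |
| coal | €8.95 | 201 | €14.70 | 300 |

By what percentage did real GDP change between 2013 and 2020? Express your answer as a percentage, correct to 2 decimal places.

-23.06%

Real GDP 2013 = Nominal GDP 2013 = 8.28·192 + 42.14·601 + 8.95·201 = 28714.85.
Real GDP 2020 (at 2013 prices) = 8.28·237 + 42.14·414 + 8.95·300 = 22093.32.
Real growth = 22093.32/28714.85 − 1 = -0.2306.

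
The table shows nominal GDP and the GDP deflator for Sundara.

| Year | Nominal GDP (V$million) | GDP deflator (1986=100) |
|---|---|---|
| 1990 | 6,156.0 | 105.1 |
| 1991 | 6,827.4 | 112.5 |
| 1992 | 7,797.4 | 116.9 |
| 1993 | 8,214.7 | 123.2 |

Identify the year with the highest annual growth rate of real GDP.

1991: real = 6827.4/1.125 = 6068.80; growth vs 1990 (5857.28) = 3.61%.
1992: real = 7797.4/1.169 = 6670.15; growth vs 1991 (6068.80) = 9.91%.
1993: real = 8214.7/1.232 = 6667.78; growth vs 1992 (6670.15) = -0.04%.

1992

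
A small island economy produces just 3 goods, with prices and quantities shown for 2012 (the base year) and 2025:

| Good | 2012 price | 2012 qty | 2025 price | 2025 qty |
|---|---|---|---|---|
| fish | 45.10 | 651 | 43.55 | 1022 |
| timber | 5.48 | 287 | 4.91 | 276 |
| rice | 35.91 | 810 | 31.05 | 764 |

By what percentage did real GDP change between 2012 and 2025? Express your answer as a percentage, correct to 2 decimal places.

Real GDP 2012 = Nominal GDP 2012 = 45.10·651 + 5.48·287 + 35.91·810 = 60019.96.
Real GDP 2025 (at 2012 prices) = 45.10·1022 + 5.48·276 + 35.91·764 = 75039.92.
Real growth = 75039.92/60019.96 − 1 = 0.2502.

25.02%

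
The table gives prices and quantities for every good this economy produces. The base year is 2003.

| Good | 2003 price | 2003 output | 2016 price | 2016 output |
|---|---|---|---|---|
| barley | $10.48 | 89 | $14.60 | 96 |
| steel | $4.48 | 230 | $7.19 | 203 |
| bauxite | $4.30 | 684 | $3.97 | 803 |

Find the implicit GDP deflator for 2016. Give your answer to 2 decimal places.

Nominal GDP 2016 = 14.60·96 + 7.19·203 + 3.97·803 = 6049.08.
Real GDP 2016 (at 2003 prices) = 10.48·96 + 4.48·203 + 4.30·803 = 5368.42.
Deflator = Nominal/Real × 100 = 6049.08/5368.42 × 100 = 112.679.

112.68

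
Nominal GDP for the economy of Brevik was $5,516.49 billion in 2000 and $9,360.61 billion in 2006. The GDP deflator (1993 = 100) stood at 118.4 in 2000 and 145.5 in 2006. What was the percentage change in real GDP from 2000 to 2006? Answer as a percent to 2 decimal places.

38.08%

Real GDP 2000 = 5516.49 / 1.184 = 4659.20.
Real GDP 2006 = 9360.61 / 1.455 = 6433.41.
Real growth = 6433.41 / 4659.20 − 1 = 0.3808.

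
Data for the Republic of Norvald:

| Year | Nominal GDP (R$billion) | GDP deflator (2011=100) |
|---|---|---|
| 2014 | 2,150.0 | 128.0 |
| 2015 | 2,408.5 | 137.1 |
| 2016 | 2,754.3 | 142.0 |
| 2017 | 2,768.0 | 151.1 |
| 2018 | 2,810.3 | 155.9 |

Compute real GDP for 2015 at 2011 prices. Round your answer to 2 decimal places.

Real GDP 2015 = 2408.5 / 1.371 = 1756.75.

R$1,756.75 billion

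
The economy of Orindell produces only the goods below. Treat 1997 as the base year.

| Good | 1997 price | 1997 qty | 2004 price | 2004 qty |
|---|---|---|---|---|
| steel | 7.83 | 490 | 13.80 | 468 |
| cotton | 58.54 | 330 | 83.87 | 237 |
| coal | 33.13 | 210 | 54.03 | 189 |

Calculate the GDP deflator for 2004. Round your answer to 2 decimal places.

Nominal GDP 2004 = 13.80·468 + 83.87·237 + 54.03·189 = 36547.26.
Real GDP 2004 (at 1997 prices) = 7.83·468 + 58.54·237 + 33.13·189 = 23799.99.
Deflator = Nominal/Real × 100 = 36547.26/23799.99 × 100 = 153.560.

153.56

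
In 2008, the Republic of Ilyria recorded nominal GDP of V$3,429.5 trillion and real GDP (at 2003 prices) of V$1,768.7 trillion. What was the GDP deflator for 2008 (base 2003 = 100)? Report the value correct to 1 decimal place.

193.9

GDP deflator = (Nominal / Real) × 100 = 3429.5 / 1768.7 × 100 = 193.90.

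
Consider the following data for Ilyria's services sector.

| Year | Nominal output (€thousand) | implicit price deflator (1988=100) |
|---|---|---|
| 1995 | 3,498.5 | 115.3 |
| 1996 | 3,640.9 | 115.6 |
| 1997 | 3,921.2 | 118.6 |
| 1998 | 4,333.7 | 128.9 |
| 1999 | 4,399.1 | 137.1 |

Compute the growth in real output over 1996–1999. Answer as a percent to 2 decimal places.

Real output 1996 = 3640.9/1.156 = 3149.57.
Real output 1999 = 4399.1/1.371 = 3208.68.
Change = 3208.68/3149.57 − 1 = 0.0188.

1.88%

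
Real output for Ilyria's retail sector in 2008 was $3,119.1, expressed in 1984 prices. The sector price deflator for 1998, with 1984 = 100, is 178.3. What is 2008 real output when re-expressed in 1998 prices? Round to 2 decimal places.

Real output in 1998 prices = Real output in 1984 prices × (P_1998/P_1984) = 3119.1 × 1.783 = 5561.36.

$5,561.36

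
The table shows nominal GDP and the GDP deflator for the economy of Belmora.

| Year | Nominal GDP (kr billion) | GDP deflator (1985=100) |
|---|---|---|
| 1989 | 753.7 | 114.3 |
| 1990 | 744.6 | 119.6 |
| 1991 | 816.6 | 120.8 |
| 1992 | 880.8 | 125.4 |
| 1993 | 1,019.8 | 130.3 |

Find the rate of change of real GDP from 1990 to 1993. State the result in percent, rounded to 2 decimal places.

25.71%

Real GDP 1990 = 744.6/1.196 = 622.58.
Real GDP 1993 = 1019.8/1.303 = 782.66.
Change = 782.66/622.58 − 1 = 0.2571.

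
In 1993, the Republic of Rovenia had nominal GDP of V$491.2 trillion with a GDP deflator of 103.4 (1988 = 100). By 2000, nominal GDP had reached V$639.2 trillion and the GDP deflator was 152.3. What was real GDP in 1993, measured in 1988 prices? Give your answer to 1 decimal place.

Real GDP = Nominal / (GDP deflator/100) = 491.2 / 1.034 = 475.05.

V$475.0 trillion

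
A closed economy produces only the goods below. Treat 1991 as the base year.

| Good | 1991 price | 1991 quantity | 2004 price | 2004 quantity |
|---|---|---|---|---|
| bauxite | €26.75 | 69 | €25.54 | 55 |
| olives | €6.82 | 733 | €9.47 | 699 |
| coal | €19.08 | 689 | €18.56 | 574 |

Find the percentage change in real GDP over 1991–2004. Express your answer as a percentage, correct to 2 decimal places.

-14.01%

Real GDP 1991 = Nominal GDP 1991 = 26.75·69 + 6.82·733 + 19.08·689 = 19990.93.
Real GDP 2004 (at 1991 prices) = 26.75·55 + 6.82·699 + 19.08·574 = 17190.35.
Real growth = 17190.35/19990.93 − 1 = -0.1401.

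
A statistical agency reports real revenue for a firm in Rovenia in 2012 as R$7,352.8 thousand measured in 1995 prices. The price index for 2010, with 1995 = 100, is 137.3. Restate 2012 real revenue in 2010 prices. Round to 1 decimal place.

Real revenue in 2010 prices = Real revenue in 1995 prices × (P_2010/P_1995) = 7352.8 × 1.373 = 10095.39.

R$10,095.4 thousand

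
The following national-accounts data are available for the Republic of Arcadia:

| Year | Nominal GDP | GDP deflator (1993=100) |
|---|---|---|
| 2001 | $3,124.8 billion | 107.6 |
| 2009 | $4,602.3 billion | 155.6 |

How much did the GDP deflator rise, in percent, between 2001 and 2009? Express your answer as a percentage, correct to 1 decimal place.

44.6%

Price-level change = 155.6 / 107.6 − 1 = 0.4461.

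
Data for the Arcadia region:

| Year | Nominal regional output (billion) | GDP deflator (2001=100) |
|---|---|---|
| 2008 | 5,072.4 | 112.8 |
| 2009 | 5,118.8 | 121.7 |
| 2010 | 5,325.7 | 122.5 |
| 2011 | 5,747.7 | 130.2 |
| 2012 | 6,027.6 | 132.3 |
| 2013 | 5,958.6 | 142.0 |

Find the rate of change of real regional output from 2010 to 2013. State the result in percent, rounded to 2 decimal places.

-3.48%

Real regional output 2010 = 5325.7/1.225 = 4347.51.
Real regional output 2013 = 5958.6/1.420 = 4196.20.
Change = 4196.20/4347.51 − 1 = -0.0348.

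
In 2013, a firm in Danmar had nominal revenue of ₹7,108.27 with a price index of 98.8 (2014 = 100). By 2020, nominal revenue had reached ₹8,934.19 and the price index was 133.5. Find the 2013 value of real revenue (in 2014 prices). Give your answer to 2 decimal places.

₹7,194.61

Real revenue = Nominal / (price index/100) = 7108.27 / 0.988 = 7194.61.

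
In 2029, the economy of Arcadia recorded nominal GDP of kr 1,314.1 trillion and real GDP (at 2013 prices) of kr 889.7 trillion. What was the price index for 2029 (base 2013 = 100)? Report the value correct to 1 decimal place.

147.7

price index = (Nominal / Real) × 100 = 1314.1 / 889.7 × 100 = 147.70.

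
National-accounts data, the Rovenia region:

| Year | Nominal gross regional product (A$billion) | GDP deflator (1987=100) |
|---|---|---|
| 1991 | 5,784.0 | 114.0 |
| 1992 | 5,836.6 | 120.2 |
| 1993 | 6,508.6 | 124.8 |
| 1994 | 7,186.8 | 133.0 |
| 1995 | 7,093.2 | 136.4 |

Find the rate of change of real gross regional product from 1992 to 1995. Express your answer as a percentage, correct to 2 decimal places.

Real gross regional product 1992 = 5836.6/1.202 = 4855.74.
Real gross regional product 1995 = 7093.2/1.364 = 5200.29.
Change = 5200.29/4855.74 − 1 = 0.0710.

7.10%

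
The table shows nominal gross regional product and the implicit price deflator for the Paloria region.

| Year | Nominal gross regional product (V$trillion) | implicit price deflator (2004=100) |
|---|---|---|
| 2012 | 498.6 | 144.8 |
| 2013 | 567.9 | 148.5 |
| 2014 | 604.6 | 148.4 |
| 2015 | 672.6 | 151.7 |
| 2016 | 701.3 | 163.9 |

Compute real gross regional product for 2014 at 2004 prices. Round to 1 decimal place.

Real gross regional product 2014 = 604.6 / 1.484 = 407.41.

V$407.4 trillion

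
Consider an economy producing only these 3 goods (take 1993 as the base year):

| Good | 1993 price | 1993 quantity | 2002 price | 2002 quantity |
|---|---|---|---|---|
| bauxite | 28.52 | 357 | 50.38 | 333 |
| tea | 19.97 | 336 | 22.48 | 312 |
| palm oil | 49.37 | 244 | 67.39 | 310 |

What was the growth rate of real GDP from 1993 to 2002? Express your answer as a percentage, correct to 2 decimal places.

Real GDP 1993 = Nominal GDP 1993 = 28.52·357 + 19.97·336 + 49.37·244 = 28937.84.
Real GDP 2002 (at 1993 prices) = 28.52·333 + 19.97·312 + 49.37·310 = 31032.50.
Real growth = 31032.50/28937.84 − 1 = 0.0724.

7.24%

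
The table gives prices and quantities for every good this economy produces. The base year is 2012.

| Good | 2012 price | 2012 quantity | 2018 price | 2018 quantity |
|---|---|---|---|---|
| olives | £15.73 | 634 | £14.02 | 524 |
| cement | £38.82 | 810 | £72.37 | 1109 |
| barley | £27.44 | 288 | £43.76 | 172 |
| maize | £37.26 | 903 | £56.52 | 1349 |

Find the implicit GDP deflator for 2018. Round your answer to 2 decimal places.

161.25

Nominal GDP 2018 = 14.02·524 + 72.37·1109 + 43.76·172 + 56.52·1349 = 171377.01.
Real GDP 2018 (at 2012 prices) = 15.73·524 + 38.82·1109 + 27.44·172 + 37.26·1349 = 106277.32.
Deflator = Nominal/Real × 100 = 171377.01/106277.32 × 100 = 161.255.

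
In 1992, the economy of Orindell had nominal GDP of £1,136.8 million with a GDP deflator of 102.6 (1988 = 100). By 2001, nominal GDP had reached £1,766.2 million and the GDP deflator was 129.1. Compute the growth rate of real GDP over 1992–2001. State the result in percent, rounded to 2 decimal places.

Deflate each year: 1992 → 1136.8/1.026 = 1107.99; 2001 → 1766.2/1.291 = 1368.09.
So real GDP changed by 1368.09/1107.99 − 1 = 0.2347, i.e. 23.47%.

23.47%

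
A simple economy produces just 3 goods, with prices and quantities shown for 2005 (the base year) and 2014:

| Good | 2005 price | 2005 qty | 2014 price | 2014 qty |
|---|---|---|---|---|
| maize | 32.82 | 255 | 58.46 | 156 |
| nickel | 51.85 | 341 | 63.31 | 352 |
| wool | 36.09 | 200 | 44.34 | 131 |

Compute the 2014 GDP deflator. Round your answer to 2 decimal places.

132.44

Nominal GDP 2014 = 58.46·156 + 63.31·352 + 44.34·131 = 37213.42.
Real GDP 2014 (at 2005 prices) = 32.82·156 + 51.85·352 + 36.09·131 = 28098.91.
Deflator = Nominal/Real × 100 = 37213.42/28098.91 × 100 = 132.437.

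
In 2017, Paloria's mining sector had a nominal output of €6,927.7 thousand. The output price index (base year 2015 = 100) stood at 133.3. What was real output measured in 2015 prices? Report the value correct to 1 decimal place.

Real output = Nominal / (output price index/100) = 6927.7 / 1.333 = 5197.07.

€5,197.1 thousand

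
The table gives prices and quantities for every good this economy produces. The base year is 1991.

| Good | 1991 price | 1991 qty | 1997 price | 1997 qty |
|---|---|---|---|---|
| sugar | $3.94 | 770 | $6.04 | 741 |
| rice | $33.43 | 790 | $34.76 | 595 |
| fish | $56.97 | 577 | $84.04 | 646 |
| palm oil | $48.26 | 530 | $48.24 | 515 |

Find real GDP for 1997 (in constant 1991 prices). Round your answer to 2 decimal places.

$84466.91

Real GDP 1997 = Σ (p_1991 × q_1997) = 3.94·741 + 33.43·595 + 56.97·646 + 48.26·515 = 84466.91.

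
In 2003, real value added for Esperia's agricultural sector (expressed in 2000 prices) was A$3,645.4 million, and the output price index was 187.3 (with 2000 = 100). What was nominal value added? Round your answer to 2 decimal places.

Nominal value added = Real × (output price index/100) = 3645.4 × 1.873 = 6827.83.

A$6,827.83 million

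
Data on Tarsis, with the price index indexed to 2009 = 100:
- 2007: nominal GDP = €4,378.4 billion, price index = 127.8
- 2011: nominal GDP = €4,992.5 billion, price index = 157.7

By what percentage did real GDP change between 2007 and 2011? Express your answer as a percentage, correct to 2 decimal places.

Deflate each year: 2007 → 4378.4/1.278 = 3425.98; 2011 → 4992.5/1.577 = 3165.82.
So real GDP changed by 3165.82/3425.98 − 1 = -0.0759, i.e. -7.59%.

-7.59%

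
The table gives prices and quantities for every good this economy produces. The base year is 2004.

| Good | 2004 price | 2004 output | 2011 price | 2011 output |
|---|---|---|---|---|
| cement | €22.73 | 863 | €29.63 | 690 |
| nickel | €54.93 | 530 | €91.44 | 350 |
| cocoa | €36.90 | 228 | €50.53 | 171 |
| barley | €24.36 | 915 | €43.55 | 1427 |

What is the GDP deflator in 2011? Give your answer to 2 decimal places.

Nominal GDP 2011 = 29.63·690 + 91.44·350 + 50.53·171 + 43.55·1427 = 123235.18.
Real GDP 2011 (at 2004 prices) = 22.73·690 + 54.93·350 + 36.90·171 + 24.36·1427 = 75980.82.
Deflator = Nominal/Real × 100 = 123235.18/75980.82 × 100 = 162.192.

162.19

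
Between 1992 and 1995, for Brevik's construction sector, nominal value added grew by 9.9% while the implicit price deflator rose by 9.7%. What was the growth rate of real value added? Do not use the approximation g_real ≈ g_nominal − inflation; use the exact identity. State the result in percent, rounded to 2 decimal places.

0.18%

(1 + g_nom) = (1 + g_real)(1 + π), so g_real = 1.0990 / 1.0970 − 1 = 0.00182.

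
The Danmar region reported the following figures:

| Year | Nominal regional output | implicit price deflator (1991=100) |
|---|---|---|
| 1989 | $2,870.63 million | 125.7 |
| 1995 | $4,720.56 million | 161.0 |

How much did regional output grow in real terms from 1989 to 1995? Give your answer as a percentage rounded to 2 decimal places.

Real regional output 1989 = 2870.63 / 1.257 = 2283.72.
Real regional output 1995 = 4720.56 / 1.610 = 2932.02.
Real growth = 2932.02 / 2283.72 − 1 = 0.2839.

28.39%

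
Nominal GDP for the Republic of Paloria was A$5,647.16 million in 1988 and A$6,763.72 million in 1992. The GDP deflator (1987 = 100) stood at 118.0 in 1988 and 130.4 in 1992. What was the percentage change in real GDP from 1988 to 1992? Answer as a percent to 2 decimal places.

8.38%

Real GDP 1988 = 5647.16 / 1.180 = 4785.73.
Real GDP 1992 = 6763.72 / 1.304 = 5186.90.
Real growth = 5186.90 / 4785.73 − 1 = 0.0838.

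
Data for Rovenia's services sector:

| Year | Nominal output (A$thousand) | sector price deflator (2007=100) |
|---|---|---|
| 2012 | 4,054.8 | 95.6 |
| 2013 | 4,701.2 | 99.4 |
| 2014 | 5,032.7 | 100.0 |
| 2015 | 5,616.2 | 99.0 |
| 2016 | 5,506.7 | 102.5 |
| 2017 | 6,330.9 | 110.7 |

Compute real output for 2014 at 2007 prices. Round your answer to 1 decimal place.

Real output 2014 = 5032.7 / 1.000 = 5032.70.

A$5,032.7 thousand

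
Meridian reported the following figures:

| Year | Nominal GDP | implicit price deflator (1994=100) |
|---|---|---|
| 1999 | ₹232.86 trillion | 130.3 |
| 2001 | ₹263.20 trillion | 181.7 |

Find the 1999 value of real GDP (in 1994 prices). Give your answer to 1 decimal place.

Real GDP = Nominal / (implicit price deflator/100) = 232.86 / 1.303 = 178.71.

₹178.7 trillion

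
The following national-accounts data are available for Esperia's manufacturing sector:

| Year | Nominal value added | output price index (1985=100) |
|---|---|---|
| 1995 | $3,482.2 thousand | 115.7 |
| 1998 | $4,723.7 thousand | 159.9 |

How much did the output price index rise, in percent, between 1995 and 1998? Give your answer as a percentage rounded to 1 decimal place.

Price-level change = 159.9 / 115.7 − 1 = 0.3820.

38.2%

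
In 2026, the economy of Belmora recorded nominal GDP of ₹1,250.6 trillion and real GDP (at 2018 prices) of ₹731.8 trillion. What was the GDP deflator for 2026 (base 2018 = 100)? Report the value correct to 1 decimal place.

170.9

GDP deflator = (Nominal / Real) × 100 = 1250.6 / 731.8 × 100 = 170.89.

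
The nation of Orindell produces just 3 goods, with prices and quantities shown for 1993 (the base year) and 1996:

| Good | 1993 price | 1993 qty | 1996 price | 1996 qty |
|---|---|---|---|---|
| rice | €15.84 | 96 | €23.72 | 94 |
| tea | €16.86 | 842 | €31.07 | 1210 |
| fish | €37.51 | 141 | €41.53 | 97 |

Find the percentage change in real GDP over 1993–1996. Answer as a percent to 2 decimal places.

21.53%

Real GDP 1993 = Nominal GDP 1993 = 15.84·96 + 16.86·842 + 37.51·141 = 21005.67.
Real GDP 1996 (at 1993 prices) = 15.84·94 + 16.86·1210 + 37.51·97 = 25528.03.
Real growth = 25528.03/21005.67 − 1 = 0.2153.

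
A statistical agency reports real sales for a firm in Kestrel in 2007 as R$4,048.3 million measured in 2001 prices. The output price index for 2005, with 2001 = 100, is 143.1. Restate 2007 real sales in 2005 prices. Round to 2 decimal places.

R$5,793.12 million

Real sales in 2005 prices = Real sales in 2001 prices × (P_2005/P_2001) = 4048.3 × 1.431 = 5793.12.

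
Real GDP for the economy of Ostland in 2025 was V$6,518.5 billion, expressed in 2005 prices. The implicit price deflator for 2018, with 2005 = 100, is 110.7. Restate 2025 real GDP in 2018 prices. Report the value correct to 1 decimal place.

Real GDP in 2018 prices = Real GDP in 2005 prices × (P_2018/P_2005) = 6518.5 × 1.107 = 7215.98.

V$7,216.0 billion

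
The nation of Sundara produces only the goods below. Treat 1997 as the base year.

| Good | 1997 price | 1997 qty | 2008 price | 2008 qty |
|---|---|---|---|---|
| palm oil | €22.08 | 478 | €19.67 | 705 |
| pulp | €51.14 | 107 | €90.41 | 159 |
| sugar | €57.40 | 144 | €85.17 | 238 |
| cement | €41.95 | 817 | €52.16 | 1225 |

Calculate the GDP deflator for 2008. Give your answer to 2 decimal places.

Nominal GDP 2008 = 19.67·705 + 90.41·159 + 85.17·238 + 52.16·1225 = 112409.00.
Real GDP 2008 (at 1997 prices) = 22.08·705 + 51.14·159 + 57.40·238 + 41.95·1225 = 88747.61.
Deflator = Nominal/Real × 100 = 112409.00/88747.61 × 100 = 126.661.

126.66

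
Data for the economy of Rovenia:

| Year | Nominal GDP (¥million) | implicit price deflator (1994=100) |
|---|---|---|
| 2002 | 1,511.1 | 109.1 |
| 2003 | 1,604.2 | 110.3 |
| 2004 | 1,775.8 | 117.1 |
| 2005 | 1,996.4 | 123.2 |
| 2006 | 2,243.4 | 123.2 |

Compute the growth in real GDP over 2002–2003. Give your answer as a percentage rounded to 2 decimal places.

5.01%

Real GDP 2002 = 1511.1/1.091 = 1385.06.
Real GDP 2003 = 1604.2/1.103 = 1454.40.
Change = 1454.40/1385.06 − 1 = 0.0501.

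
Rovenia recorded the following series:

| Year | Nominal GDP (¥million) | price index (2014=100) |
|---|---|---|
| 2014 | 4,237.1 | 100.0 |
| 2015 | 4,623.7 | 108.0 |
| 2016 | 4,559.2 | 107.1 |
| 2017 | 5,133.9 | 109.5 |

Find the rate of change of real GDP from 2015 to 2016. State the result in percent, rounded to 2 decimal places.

Real GDP 2015 = 4623.7/1.080 = 4281.20.
Real GDP 2016 = 4559.2/1.071 = 4256.96.
Change = 4256.96/4281.20 − 1 = -0.0057.

-0.57%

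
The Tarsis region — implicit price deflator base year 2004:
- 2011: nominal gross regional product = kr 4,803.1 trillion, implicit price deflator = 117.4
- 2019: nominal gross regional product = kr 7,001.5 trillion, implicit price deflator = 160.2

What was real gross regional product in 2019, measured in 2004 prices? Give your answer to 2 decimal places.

kr 4,370.47 trillion

Real gross regional product = Nominal / (implicit price deflator/100) = 7001.5 / 1.602 = 4370.47.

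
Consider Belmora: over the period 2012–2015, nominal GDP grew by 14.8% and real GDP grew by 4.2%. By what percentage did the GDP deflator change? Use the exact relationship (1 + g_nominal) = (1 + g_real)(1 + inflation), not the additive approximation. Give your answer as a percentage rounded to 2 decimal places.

10.17%

(1 + g_nom) = (1 + g_real)(1 + π), so π = 1.1480 / 1.0420 − 1 = 0.10173.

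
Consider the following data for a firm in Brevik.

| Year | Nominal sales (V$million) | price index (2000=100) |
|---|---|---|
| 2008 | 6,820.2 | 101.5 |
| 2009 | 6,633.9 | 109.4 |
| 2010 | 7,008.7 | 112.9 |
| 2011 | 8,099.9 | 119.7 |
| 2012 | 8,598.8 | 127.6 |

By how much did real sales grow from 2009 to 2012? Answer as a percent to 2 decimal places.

Real sales 2009 = 6633.9/1.094 = 6063.89.
Real sales 2012 = 8598.8/1.276 = 6738.87.
Change = 6738.87/6063.89 − 1 = 0.1113.

11.13%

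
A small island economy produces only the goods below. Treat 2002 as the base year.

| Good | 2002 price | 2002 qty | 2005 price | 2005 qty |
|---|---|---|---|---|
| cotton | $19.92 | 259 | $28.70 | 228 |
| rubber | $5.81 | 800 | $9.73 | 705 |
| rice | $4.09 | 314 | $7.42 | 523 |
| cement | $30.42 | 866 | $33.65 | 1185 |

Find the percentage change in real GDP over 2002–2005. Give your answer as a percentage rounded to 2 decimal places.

25.08%

Real GDP 2002 = Nominal GDP 2002 = 19.92·259 + 5.81·800 + 4.09·314 + 30.42·866 = 37435.26.
Real GDP 2005 (at 2002 prices) = 19.92·228 + 5.81·705 + 4.09·523 + 30.42·1185 = 46824.58.
Real growth = 46824.58/37435.26 − 1 = 0.2508.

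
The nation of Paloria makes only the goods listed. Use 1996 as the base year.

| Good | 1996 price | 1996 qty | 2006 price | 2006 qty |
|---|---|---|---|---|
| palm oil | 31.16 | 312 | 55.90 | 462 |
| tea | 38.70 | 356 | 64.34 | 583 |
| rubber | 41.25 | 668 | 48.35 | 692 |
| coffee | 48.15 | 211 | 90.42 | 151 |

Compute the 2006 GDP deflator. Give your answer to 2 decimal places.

Nominal GDP 2006 = 55.90·462 + 64.34·583 + 48.35·692 + 90.42·151 = 110447.64.
Real GDP 2006 (at 1996 prices) = 31.16·462 + 38.70·583 + 41.25·692 + 48.15·151 = 72773.67.
Deflator = Nominal/Real × 100 = 110447.64/72773.67 × 100 = 151.769.

151.77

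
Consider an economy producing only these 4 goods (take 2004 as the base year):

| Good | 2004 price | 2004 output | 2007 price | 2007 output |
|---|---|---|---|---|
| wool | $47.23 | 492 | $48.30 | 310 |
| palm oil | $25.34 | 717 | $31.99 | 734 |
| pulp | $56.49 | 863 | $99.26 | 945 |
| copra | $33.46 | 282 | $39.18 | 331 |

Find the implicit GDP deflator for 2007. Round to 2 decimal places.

Nominal GDP 2007 = 48.30·310 + 31.99·734 + 99.26·945 + 39.18·331 = 145222.94.
Real GDP 2007 (at 2004 prices) = 47.23·310 + 25.34·734 + 56.49·945 + 33.46·331 = 97699.17.
Deflator = Nominal/Real × 100 = 145222.94/97699.17 × 100 = 148.643.

148.64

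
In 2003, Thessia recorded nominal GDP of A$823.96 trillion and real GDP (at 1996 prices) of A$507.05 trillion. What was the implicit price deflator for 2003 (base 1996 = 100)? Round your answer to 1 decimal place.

implicit price deflator = (Nominal / Real) × 100 = 823.96 / 507.05 × 100 = 162.50.

162.5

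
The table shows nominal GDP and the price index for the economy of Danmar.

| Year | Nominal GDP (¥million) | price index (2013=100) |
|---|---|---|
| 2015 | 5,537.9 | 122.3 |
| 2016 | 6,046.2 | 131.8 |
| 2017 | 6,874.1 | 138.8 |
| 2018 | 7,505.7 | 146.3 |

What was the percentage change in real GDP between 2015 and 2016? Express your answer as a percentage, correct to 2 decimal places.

Real GDP 2015 = 5537.9/1.223 = 4528.13.
Real GDP 2016 = 6046.2/1.318 = 4587.41.
Change = 4587.41/4528.13 − 1 = 0.0131.

1.31%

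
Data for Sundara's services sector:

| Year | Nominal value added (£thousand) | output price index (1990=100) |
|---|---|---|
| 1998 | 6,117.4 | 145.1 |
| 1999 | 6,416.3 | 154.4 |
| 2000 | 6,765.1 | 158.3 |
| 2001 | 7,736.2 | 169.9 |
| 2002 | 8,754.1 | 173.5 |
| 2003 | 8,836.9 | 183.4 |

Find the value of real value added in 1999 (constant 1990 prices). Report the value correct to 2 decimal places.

Real value added 1999 = 6416.3 / 1.544 = 4155.63.

£4,155.63 thousand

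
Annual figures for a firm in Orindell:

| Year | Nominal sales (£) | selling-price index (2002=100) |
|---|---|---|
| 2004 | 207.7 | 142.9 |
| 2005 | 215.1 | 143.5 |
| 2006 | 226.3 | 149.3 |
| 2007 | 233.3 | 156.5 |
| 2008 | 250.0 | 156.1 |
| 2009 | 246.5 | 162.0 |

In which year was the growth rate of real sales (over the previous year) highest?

2008

2005: real = 215.1/1.435 = 149.90; growth vs 2004 (145.35) = 3.13%.
2006: real = 226.3/1.493 = 151.57; growth vs 2005 (149.90) = 1.11%.
2007: real = 233.3/1.565 = 149.07; growth vs 2006 (151.57) = -1.65%.
2008: real = 250.0/1.561 = 160.15; growth vs 2007 (149.07) = 7.43%.
2009: real = 246.5/1.620 = 152.16; growth vs 2008 (160.15) = -4.99%.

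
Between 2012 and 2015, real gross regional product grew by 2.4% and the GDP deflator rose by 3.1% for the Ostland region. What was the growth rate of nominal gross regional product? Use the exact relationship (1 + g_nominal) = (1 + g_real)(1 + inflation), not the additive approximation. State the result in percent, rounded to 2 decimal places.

5.57%

(1 + g_nom) = (1 + g_real)(1 + π) = 1.0240 × 1.0310 = 1.05574.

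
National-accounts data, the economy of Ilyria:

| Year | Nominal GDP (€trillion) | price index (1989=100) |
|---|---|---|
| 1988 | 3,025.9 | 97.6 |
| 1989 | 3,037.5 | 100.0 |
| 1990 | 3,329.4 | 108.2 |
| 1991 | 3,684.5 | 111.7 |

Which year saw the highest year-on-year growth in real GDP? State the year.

1989: real = 3037.5/1.000 = 3037.50; growth vs 1988 (3100.31) = -2.03%.
1990: real = 3329.4/1.082 = 3077.08; growth vs 1989 (3037.50) = 1.30%.
1991: real = 3684.5/1.117 = 3298.57; growth vs 1990 (3077.08) = 7.20%.

1991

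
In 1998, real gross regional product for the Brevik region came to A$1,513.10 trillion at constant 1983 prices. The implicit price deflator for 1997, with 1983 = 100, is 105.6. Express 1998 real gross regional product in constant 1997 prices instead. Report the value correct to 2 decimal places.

A$1,597.83 trillion

Real gross regional product in 1997 prices = Real gross regional product in 1983 prices × (P_1997/P_1983) = 1513.10 × 1.056 = 1597.83.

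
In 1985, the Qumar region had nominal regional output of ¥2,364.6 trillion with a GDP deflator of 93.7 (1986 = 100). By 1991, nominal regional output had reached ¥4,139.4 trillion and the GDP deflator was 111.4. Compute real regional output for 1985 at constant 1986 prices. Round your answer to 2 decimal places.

¥2,523.59 trillion

Real regional output = Nominal / (GDP deflator/100) = 2364.6 / 0.937 = 2523.59.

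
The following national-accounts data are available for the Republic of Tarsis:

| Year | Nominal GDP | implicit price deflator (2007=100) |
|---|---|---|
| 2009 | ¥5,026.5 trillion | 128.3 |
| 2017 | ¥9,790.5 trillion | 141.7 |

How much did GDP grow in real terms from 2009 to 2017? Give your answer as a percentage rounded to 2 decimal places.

Deflate each year: 2009 → 5026.5/1.283 = 3917.77; 2017 → 9790.5/1.417 = 6909.32.
So real GDP changed by 6909.32/3917.77 − 1 = 0.7636, i.e. 76.36%.

76.36%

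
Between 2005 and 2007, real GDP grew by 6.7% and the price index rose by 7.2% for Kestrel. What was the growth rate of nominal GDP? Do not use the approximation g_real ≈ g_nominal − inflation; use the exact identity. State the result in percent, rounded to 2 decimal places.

14.38%

(1 + g_nom) = (1 + g_real)(1 + π) = 1.0670 × 1.0720 = 1.14382.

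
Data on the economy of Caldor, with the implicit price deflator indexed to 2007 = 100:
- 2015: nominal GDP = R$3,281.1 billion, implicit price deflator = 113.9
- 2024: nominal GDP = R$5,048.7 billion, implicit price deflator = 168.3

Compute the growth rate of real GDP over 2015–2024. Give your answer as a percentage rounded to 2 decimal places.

Real GDP 2015 = 3281.1 / 1.139 = 2880.68.
Real GDP 2024 = 5048.7 / 1.683 = 2999.82.
Real growth = 2999.82 / 2880.68 − 1 = 0.0414.

4.14%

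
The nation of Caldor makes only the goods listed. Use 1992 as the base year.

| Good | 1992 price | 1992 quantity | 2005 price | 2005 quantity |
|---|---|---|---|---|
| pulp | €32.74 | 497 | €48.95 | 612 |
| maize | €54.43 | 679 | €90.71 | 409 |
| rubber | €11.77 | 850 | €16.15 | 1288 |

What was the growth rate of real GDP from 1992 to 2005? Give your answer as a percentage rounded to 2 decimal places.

Real GDP 1992 = Nominal GDP 1992 = 32.74·497 + 54.43·679 + 11.77·850 = 63234.25.
Real GDP 2005 (at 1992 prices) = 32.74·612 + 54.43·409 + 11.77·1288 = 57458.51.
Real growth = 57458.51/63234.25 − 1 = -0.0913.

-9.13%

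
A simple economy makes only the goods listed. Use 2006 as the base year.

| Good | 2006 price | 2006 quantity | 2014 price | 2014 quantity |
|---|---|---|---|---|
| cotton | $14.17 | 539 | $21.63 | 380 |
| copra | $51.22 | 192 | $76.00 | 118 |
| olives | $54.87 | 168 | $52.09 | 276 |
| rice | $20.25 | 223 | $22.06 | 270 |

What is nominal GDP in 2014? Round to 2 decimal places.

$37520.44

Nominal GDP 2014 = Σ (p_2014 × q_2014) = 21.63·380 + 76.00·118 + 52.09·276 + 22.06·270 = 37520.44.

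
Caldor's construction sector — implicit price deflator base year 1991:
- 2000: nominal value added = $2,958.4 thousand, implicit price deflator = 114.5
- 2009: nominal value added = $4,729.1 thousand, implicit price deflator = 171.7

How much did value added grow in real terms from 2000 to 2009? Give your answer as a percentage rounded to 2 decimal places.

Real value added 2000 = 2958.4 / 1.145 = 2583.76.
Real value added 2009 = 4729.1 / 1.717 = 2754.28.
Real growth = 2754.28 / 2583.76 − 1 = 0.0660.

6.60%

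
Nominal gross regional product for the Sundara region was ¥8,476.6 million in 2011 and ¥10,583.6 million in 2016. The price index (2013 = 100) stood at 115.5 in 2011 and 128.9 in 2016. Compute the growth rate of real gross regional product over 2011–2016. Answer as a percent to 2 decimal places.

11.88%

Real gross regional product 2011 = 8476.6 / 1.155 = 7339.05.
Real gross regional product 2016 = 10583.6 / 1.289 = 8210.71.
Real growth = 8210.71 / 7339.05 − 1 = 0.1188.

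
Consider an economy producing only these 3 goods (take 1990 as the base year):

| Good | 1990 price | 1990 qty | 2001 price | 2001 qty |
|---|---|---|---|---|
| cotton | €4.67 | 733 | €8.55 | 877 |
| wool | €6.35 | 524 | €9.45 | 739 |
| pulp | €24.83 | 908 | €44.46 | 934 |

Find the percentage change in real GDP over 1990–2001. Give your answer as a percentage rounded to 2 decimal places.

9.16%

Real GDP 1990 = Nominal GDP 1990 = 4.67·733 + 6.35·524 + 24.83·908 = 29296.15.
Real GDP 2001 (at 1990 prices) = 4.67·877 + 6.35·739 + 24.83·934 = 31979.46.
Real growth = 31979.46/29296.15 − 1 = 0.0916.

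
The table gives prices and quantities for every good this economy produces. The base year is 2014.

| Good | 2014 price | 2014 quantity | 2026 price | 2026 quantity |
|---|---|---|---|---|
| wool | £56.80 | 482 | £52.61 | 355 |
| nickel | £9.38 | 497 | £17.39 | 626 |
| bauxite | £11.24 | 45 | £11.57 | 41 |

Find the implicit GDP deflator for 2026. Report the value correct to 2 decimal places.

113.36

Nominal GDP 2026 = 52.61·355 + 17.39·626 + 11.57·41 = 30037.06.
Real GDP 2026 (at 2014 prices) = 56.80·355 + 9.38·626 + 11.24·41 = 26496.72.
Deflator = Nominal/Real × 100 = 30037.06/26496.72 × 100 = 113.361.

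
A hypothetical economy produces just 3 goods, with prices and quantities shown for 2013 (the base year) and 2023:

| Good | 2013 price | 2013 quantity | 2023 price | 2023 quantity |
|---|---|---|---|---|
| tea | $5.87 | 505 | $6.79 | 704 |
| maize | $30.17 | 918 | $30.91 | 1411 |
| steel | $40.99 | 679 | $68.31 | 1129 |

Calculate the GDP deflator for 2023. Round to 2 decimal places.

134.99

Nominal GDP 2023 = 6.79·704 + 30.91·1411 + 68.31·1129 = 125516.16.
Real GDP 2023 (at 2013 prices) = 5.87·704 + 30.17·1411 + 40.99·1129 = 92980.06.
Deflator = Nominal/Real × 100 = 125516.16/92980.06 × 100 = 134.993.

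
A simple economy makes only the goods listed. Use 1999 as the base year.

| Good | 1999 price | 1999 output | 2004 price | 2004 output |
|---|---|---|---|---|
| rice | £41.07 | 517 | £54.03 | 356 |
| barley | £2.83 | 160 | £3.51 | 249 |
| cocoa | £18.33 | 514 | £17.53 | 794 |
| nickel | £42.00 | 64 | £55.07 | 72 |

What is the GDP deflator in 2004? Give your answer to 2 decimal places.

115.47

Nominal GDP 2004 = 54.03·356 + 3.51·249 + 17.53·794 + 55.07·72 = 37992.53.
Real GDP 2004 (at 1999 prices) = 41.07·356 + 2.83·249 + 18.33·794 + 42.00·72 = 32903.61.
Deflator = Nominal/Real × 100 = 37992.53/32903.61 × 100 = 115.466.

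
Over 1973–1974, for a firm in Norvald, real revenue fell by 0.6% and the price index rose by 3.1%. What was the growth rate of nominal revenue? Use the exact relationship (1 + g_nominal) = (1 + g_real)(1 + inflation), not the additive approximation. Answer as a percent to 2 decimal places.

(1 + g_nom) = (1 + g_real)(1 + π) = 0.9940 × 1.0310 = 1.02481.

2.48%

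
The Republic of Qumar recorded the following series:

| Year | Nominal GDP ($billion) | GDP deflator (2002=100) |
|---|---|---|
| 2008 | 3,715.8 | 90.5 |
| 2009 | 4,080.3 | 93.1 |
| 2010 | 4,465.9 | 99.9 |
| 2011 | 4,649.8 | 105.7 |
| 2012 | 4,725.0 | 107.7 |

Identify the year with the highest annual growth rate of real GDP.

2009: real = 4080.3/0.931 = 4382.71; growth vs 2008 (4105.86) = 6.74%.
2010: real = 4465.9/0.999 = 4470.37; growth vs 2009 (4382.71) = 2.00%.
2011: real = 4649.8/1.057 = 4399.05; growth vs 2010 (4470.37) = -1.60%.
2012: real = 4725.0/1.077 = 4387.19; growth vs 2011 (4399.05) = -0.27%.

2009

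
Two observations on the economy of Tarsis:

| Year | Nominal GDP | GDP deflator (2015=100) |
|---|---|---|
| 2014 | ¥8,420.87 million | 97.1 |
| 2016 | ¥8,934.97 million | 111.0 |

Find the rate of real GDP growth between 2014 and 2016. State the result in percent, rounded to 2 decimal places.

Real GDP 2014 = 8420.87 / 0.971 = 8672.37.
Real GDP 2016 = 8934.97 / 1.110 = 8049.52.
Real growth = 8049.52 / 8672.37 − 1 = -0.0718.

-7.18%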